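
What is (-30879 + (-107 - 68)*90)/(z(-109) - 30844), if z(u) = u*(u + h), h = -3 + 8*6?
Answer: 1727/884 ≈ 1.9536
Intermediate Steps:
h = 45 (h = -3 + 48 = 45)
z(u) = u*(45 + u) (z(u) = u*(u + 45) = u*(45 + u))
(-30879 + (-107 - 68)*90)/(z(-109) - 30844) = (-30879 + (-107 - 68)*90)/(-109*(45 - 109) - 30844) = (-30879 - 175*90)/(-109*(-64) - 30844) = (-30879 - 15750)/(6976 - 30844) = -46629/(-23868) = -46629*(-1/23868) = 1727/884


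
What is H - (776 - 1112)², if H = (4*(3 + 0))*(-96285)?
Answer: -1268316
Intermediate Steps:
H = -1155420 (H = (4*3)*(-96285) = 12*(-96285) = -1155420)
H - (776 - 1112)² = -1155420 - (776 - 1112)² = -1155420 - 1*(-336)² = -1155420 - 1*112896 = -1155420 - 112896 = -1268316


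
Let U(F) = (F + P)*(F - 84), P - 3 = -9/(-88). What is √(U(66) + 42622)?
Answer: √20027029/22 ≈ 203.42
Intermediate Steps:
P = 273/88 (P = 3 - 9/(-88) = 3 - 9*(-1/88) = 3 + 9/88 = 273/88 ≈ 3.1023)
U(F) = (-84 + F)*(273/88 + F) (U(F) = (F + 273/88)*(F - 84) = (273/88 + F)*(-84 + F) = (-84 + F)*(273/88 + F))
√(U(66) + 42622) = √((-5733/22 + 66² - 7119/88*66) + 42622) = √((-5733/22 + 4356 - 21357/4) + 42622) = √(-54729/44 + 42622) = √(1820639/44) = √20027029/22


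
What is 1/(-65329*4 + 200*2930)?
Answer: 1/324684 ≈ 3.0799e-6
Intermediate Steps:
1/(-65329*4 + 200*2930) = 1/(-261316 + 586000) = 1/324684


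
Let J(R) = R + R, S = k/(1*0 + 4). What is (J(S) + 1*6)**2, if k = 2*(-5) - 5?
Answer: 9/4 ≈ 2.2500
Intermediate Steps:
k = -15 (k = -10 - 5 = -15)
S = -15/4 (S = -15/(1*0 + 4) = -15/(0 + 4) = -15/4 ≈ -3.7500)
J(R) = 2*R
(J(S) + 1*6)**2 = (2*(-15/4) + 1*6)**2 = (-15/2 + 6)**2 = (-3/2)**2 = 9/4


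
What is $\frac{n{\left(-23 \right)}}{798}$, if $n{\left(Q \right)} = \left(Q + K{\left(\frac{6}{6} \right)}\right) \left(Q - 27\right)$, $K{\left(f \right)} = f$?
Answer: $\frac{550}{399} \approx 1.3784$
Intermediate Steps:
$n{\left(Q \right)} = \left(1 + Q\right) \left(-27 + Q\right)$ ($n{\left(Q \right)} = \left(Q + \frac{6}{6}\right) \left(Q - 27\right) = \left(Q + 6 \cdot \frac{1}{6}\right) \left(-27 + Q\right) = \left(Q + 1\right) \left(-27 + Q\right) = \left(1 + Q\right) \left(-27 + Q\right)$)
$\frac{n{\left(-23 \right)}}{798} = \frac{-27 + \left(-23\right)^{2} - -598}{798} = \left(-27 + 529 + 598\right) \frac{1}{798} = 1100 \cdot \frac{1}{798} = \frac{550}{399}$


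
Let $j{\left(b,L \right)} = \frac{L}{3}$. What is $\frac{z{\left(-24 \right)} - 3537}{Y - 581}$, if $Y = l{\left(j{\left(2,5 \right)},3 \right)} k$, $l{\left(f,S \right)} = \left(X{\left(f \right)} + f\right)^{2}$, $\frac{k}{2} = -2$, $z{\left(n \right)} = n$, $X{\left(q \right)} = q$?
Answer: $\frac{32049}{5629} \approx 5.6936$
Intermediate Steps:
$j{\left(b,L \right)} = \frac{L}{3}$ ($j{\left(b,L \right)} = L \frac{1}{3} = \frac{L}{3}$)
$k = -4$ ($k = 2 \left(-2\right) = -4$)
$l{\left(f,S \right)} = 4 f^{2}$ ($l{\left(f,S \right)} = \left(f + f\right)^{2} = \left(2 f\right)^{2} = 4 f^{2}$)
$Y = - \frac{400}{9}$ ($Y = 4 \left(\frac{1}{3} \cdot 5\right)^{2} \left(-4\right) = 4 \left(\frac{5}{3}\right)^{2} \left(-4\right) = 4 \cdot \frac{25}{9} \left(-4\right) = \frac{100}{9} \left(-4\right) = - \frac{400}{9} \approx -44.444$)
$\frac{z{\left(-24 \right)} - 3537}{Y - 581} = \frac{-24 - 3537}{- \frac{400}{9} - 581} = - \frac{3561}{- \frac{5629}{9}} = \left(-3561\right) \left(- \frac{9}{5629}\right) = \frac{32049}{5629}$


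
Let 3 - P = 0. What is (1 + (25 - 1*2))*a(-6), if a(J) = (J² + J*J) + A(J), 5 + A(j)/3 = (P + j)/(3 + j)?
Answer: 1440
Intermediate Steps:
P = 3 (P = 3 - 1*0 = 3 + 0 = 3)
A(j) = -12 (A(j) = -15 + 3*((3 + j)/(3 + j)) = -15 + 3*1 = -15 + 3 = -12)
a(J) = -12 + 2*J² (a(J) = (J² + J*J) - 12 = (J² + J²) - 12 = 2*J² - 12 = -12 + 2*J²)
(1 + (25 - 1*2))*a(-6) = (1 + (25 - 1*2))*(-12 + 2*(-6)²) = (1 + (25 - 2))*(-12 + 2*36) = (1 + 23)*(-12 + 72) = 24*60 = 1440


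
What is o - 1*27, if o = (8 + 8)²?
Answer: 229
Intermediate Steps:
o = 256 (o = 16² = 256)
o - 1*27 = 256 - 1*27 = 256 - 27 = 229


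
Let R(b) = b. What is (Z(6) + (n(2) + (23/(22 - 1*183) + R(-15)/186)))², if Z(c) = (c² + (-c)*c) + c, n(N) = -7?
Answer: 281961/188356 ≈ 1.4970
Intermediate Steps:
Z(c) = c (Z(c) = (c² - c²) + c = 0 + c = c)
(Z(6) + (n(2) + (23/(22 - 1*183) + R(-15)/186)))² = (6 + (-7 + (23/(22 - 1*183) - 15/186)))² = (6 + (-7 + (23/(22 - 183) - 15*1/186)))² = (6 + (-7 + (23/(-161) - 5/62)))² = (6 + (-7 + (23*(-1/161) - 5/62)))² = (6 + (-7 + (-⅐ - 5/62)))² = (6 + (-7 - 97/434))² = (6 - 3135/434)² = (-531/434)² = 281961/188356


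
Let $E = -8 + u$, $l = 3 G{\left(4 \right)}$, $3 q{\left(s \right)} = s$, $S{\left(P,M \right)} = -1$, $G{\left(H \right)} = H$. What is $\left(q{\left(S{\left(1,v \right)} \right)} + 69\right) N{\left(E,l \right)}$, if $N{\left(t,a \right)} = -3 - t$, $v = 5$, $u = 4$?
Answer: $\frac{206}{3} \approx 68.667$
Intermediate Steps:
$q{\left(s \right)} = \frac{s}{3}$
$l = 12$ ($l = 3 \cdot 4 = 12$)
$E = -4$ ($E = -8 + 4 = -4$)
$\left(q{\left(S{\left(1,v \right)} \right)} + 69\right) N{\left(E,l \right)} = \left(\frac{1}{3} \left(-1\right) + 69\right) \left(-3 - -4\right) = \left(- \frac{1}{3} + 69\right) \left(-3 + 4\right) = \frac{206}{3} \cdot 1 = \frac{206}{3}$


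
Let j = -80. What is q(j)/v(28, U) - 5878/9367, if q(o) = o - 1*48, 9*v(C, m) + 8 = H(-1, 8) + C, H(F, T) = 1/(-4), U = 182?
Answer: -43627498/739993 ≈ -58.957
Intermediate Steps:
H(F, T) = -¼
v(C, m) = -11/12 + C/9 (v(C, m) = -8/9 + (-¼ + C)/9 = -8/9 + (-1/36 + C/9) = -11/12 + C/9)
q(o) = -48 + o (q(o) = o - 48 = -48 + o)
q(j)/v(28, U) - 5878/9367 = (-48 - 80)/(-11/12 + (⅑)*28) - 5878/9367 = -128/(-11/12 + 28/9) - 5878*1/9367 = -128/79/36 - 5878/9367 = -128*36/79 - 5878/9367 = -4608/79 - 5878/9367 = -43627498/739993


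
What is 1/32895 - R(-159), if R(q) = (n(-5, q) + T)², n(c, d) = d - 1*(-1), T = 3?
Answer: -790302374/32895 ≈ -24025.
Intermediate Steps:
n(c, d) = 1 + d (n(c, d) = d + 1 = 1 + d)
R(q) = (4 + q)² (R(q) = ((1 + q) + 3)² = (4 + q)²)
1/32895 - R(-159) = 1/32895 - (4 - 159)² = 1/32895 - 1*(-155)² = 1/32895 - 1*24025 = 1/32895 - 24025 = -790302374/32895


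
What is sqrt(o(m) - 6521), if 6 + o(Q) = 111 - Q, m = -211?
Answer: I*sqrt(6205) ≈ 78.772*I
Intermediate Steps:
o(Q) = 105 - Q (o(Q) = -6 + (111 - Q) = 105 - Q)
sqrt(o(m) - 6521) = sqrt((105 - 1*(-211)) - 6521) = sqrt((105 + 211) - 6521) = sqrt(316 - 6521) = sqrt(-6205) = I*sqrt(6205)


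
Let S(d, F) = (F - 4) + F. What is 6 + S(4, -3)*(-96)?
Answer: 966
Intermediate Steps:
S(d, F) = -4 + 2*F (S(d, F) = (-4 + F) + F = -4 + 2*F)
6 + S(4, -3)*(-96) = 6 + (-4 + 2*(-3))*(-96) = 6 + (-4 - 6)*(-96) = 6 - 10*(-96) = 6 + 960 = 966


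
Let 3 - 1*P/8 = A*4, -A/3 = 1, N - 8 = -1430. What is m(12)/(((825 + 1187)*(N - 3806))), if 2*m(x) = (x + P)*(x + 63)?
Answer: -2475/5259368 ≈ -0.00047059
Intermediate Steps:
N = -1422 (N = 8 - 1430 = -1422)
A = -3 (A = -3*1 = -3)
P = 120 (P = 24 - (-24)*4 = 24 - 8*(-12) = 24 + 96 = 120)
m(x) = (63 + x)*(120 + x)/2 (m(x) = ((x + 120)*(x + 63))/2 = ((120 + x)*(63 + x))/2 = ((63 + x)*(120 + x))/2 = (63 + x)*(120 + x)/2)
m(12)/(((825 + 1187)*(N - 3806))) = (3780 + (½)*12² + (183/2)*12)/(((825 + 1187)*(-1422 - 3806))) = (3780 + (½)*144 + 1098)/((2012*(-5228))) = (3780 + 72 + 1098)/(-10518736) = 4950*(-1/10518736) = -2475/5259368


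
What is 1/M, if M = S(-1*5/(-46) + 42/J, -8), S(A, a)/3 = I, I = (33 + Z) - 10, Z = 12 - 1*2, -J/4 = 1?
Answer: 1/99 ≈ 0.010101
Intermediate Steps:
J = -4 (J = -4*1 = -4)
Z = 10 (Z = 12 - 2 = 10)
I = 33 (I = (33 + 10) - 10 = 43 - 10 = 33)
S(A, a) = 99 (S(A, a) = 3*33 = 99)
M = 99
1/M = 1/99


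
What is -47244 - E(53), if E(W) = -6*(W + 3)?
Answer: -46908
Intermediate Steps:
E(W) = -18 - 6*W (E(W) = -6*(3 + W) = -18 - 6*W)
-47244 - E(53) = -47244 - (-18 - 6*53) = -47244 - (-18 - 318) = -47244 - 1*(-336) = -47244 + 336 = -46908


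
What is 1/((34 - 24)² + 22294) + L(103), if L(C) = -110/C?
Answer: -2463237/2306582 ≈ -1.0679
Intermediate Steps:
1/((34 - 24)² + 22294) + L(103) = 1/((34 - 24)² + 22294) - 110/103 = 1/(10² + 22294) - 110*1/103 = 1/(100 + 22294) - 110/103 = 1/22394 - 110/103 = -2463237/2306582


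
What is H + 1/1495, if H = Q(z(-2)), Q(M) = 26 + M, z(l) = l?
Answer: 35881/1495 ≈ 24.001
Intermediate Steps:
H = 24 (H = 26 - 2 = 24)
H + 1/1495 = 24 + 1/1495 = 35881/1495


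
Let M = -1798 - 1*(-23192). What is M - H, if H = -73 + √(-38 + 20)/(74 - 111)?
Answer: 21467 + 3*I*√2/37 ≈ 21467.0 + 0.11467*I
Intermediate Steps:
M = 21394 (M = -1798 + 23192 = 21394)
H = -73 - 3*I*√2/37 (H = -73 + √(-18)/(-37) = -73 + (3*I*√2)*(-1/37) = -73 - 3*I*√2/37 ≈ -73.0 - 0.11467*I)
M - H = 21394 - (-73 - 3*I*√2/37) = 21394 + (73 + 3*I*√2/37) = 21467 + 3*I*√2/37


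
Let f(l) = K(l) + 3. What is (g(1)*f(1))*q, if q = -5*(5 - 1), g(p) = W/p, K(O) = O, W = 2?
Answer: -160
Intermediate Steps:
g(p) = 2/p
f(l) = 3 + l (f(l) = l + 3 = 3 + l)
q = -20 (q = -5*4 = -20)
(g(1)*f(1))*q = ((2/1)*(3 + 1))*(-20) = ((2*1)*4)*(-20) = (2*4)*(-20) = 8*(-20) = -160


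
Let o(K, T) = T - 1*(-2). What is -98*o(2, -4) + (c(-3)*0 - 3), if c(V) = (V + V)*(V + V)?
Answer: 193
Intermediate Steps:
c(V) = 4*V² (c(V) = (2*V)*(2*V) = 4*V²)
o(K, T) = 2 + T (o(K, T) = T + 2 = 2 + T)
-98*o(2, -4) + (c(-3)*0 - 3) = -98*(2 - 4) + ((4*(-3)²)*0 - 3) = -98*(-2) + ((4*9)*0 - 3) = 196 + (36*0 - 3) = 196 + (0 - 3) = 196 - 3 = 193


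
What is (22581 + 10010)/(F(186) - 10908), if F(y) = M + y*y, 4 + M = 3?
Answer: 32591/23687 ≈ 1.3759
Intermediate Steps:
M = -1 (M = -4 + 3 = -1)
F(y) = -1 + y**2 (F(y) = -1 + y*y = -1 + y**2)
(22581 + 10010)/(F(186) - 10908) = (22581 + 10010)/((-1 + 186**2) - 10908) = 32591/((-1 + 34596) - 10908) = 32591/(34595 - 10908) = 32591/23687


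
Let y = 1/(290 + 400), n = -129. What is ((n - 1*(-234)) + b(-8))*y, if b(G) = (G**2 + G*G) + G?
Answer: 15/46 ≈ 0.32609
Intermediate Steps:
b(G) = G + 2*G**2 (b(G) = (G**2 + G**2) + G = 2*G**2 + G = G + 2*G**2)
y = 1/690 ≈ 0.0014493
((n - 1*(-234)) + b(-8))*y = ((-129 - 1*(-234)) - 8*(1 + 2*(-8)))*(1/690) = ((-129 + 234) - 8*(1 - 16))*(1/690) = (105 - 8*(-15))*(1/690) = (105 + 120)*(1/690) = 225*(1/690) = 15/46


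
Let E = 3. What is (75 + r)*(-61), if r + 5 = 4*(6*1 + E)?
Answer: -6466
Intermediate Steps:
r = 31 (r = -5 + 4*(6*1 + 3) = -5 + 4*(6 + 3) = -5 + 4*9 = -5 + 36 = 31)
(75 + r)*(-61) = (75 + 31)*(-61) = 106*(-61) = -6466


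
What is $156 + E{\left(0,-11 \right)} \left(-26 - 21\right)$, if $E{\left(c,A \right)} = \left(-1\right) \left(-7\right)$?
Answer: $-173$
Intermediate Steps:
$E{\left(c,A \right)} = 7$
$156 + E{\left(0,-11 \right)} \left(-26 - 21\right) = 156 + 7 \left(-26 - 21\right) = 156 + 7 \left(-47\right) = 156 - 329 = -173$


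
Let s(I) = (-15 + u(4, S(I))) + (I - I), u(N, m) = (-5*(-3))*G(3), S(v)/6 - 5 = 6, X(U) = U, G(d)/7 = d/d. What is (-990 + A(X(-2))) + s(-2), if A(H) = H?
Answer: -902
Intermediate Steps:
G(d) = 7 (G(d) = 7*(d/d) = 7*1 = 7)
S(v) = 66 (S(v) = 30 + 6*6 = 30 + 36 = 66)
u(N, m) = 105 (u(N, m) = -5*(-3)*7 = 15*7 = 105)
s(I) = 90 (s(I) = (-15 + 105) + (I - I) = 90 + 0 = 90)
(-990 + A(X(-2))) + s(-2) = (-990 - 2) + 90 = -992 + 90 = -902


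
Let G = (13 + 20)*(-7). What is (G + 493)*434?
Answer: 113708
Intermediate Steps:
G = -231 (G = 33*(-7) = -231)
(G + 493)*434 = (-231 + 493)*434 = 262*434 = 113708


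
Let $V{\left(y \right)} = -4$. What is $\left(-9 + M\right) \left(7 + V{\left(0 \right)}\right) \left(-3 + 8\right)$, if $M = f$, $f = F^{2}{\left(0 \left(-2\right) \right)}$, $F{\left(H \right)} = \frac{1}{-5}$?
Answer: $- \frac{672}{5} \approx -134.4$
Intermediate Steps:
$F{\left(H \right)} = - \frac{1}{5}$
$f = \frac{1}{25}$ ($f = \left(- \frac{1}{5}\right)^{2} = \frac{1}{25} \approx 0.04$)
$M = \frac{1}{25} \approx 0.04$
$\left(-9 + M\right) \left(7 + V{\left(0 \right)}\right) \left(-3 + 8\right) = \left(-9 + \frac{1}{25}\right) \left(7 - 4\right) \left(-3 + 8\right) = - \frac{224 \cdot 3 \cdot 5}{25} = \left(- \frac{224}{25}\right) 15 = - \frac{672}{5}$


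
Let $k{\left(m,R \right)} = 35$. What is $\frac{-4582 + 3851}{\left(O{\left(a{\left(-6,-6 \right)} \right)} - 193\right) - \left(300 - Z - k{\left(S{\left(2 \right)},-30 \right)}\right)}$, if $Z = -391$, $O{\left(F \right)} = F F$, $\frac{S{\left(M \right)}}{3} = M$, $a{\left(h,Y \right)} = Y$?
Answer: $\frac{731}{813} \approx 0.89914$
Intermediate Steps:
$S{\left(M \right)} = 3 M$
$O{\left(F \right)} = F^{2}$
$\frac{-4582 + 3851}{\left(O{\left(a{\left(-6,-6 \right)} \right)} - 193\right) - \left(300 - Z - k{\left(S{\left(2 \right)},-30 \right)}\right)} = \frac{-4582 + 3851}{\left(\left(-6\right)^{2} - 193\right) + \left(\left(-391 + 35\right) - 300\right)} = - \frac{731}{\left(36 - 193\right) - 656} = - \frac{731}{-157 - 656} = - \frac{731}{-813} = \left(-731\right) \left(- \frac{1}{813}\right) = \frac{731}{813}$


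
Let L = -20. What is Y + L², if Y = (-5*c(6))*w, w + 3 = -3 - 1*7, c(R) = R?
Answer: 790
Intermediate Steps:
w = -13 (w = -3 + (-3 - 1*7) = -3 + (-3 - 7) = -3 - 10 = -13)
Y = 390 (Y = -5*6*(-13) = -30*(-13) = 390)
Y + L² = 390 + (-20)² = 390 + 400 = 790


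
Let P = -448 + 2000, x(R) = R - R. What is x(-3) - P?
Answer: -1552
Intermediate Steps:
x(R) = 0
P = 1552
x(-3) - P = 0 - 1*1552 = 0 - 1552 = -1552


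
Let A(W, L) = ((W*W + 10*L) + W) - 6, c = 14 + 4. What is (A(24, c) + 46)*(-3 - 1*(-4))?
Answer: 820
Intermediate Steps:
c = 18
A(W, L) = -6 + W + W² + 10*L (A(W, L) = ((W² + 10*L) + W) - 6 = (W + W² + 10*L) - 6 = -6 + W + W² + 10*L)
(A(24, c) + 46)*(-3 - 1*(-4)) = ((-6 + 24 + 24² + 10*18) + 46)*(-3 - 1*(-4)) = ((-6 + 24 + 576 + 180) + 46)*(-3 + 4) = (774 + 46)*1 = 820*1 = 820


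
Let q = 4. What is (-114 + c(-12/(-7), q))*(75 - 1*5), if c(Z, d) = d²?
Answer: -6860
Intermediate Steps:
(-114 + c(-12/(-7), q))*(75 - 1*5) = (-114 + 4²)*(75 - 1*5) = (-114 + 16)*(75 - 5) = -98*70 = -6860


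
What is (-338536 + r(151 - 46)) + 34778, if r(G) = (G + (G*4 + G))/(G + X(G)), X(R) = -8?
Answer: -29463896/97 ≈ -3.0375e+5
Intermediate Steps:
r(G) = 6*G/(-8 + G) (r(G) = (G + (G*4 + G))/(G - 8) = (G + (4*G + G))/(-8 + G) = (G + 5*G)/(-8 + G) = (6*G)/(-8 + G) = 6*G/(-8 + G))
(-338536 + r(151 - 46)) + 34778 = (-338536 + 6*(151 - 46)/(-8 + (151 - 46))) + 34778 = (-338536 + 6*105/(-8 + 105)) + 34778 = (-338536 + 6*105/97) + 34778 = (-338536 + 6*105*(1/97)) + 34778 = (-338536 + 630/97) + 34778 = -32837362/97 + 34778 = -29463896/97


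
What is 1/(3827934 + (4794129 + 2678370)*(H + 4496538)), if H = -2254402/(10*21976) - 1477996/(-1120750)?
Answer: 12314801000/413781164861556766270527 ≈ 2.9762e-14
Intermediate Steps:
H = -110090832027/12314801000 (H = -2254402/219760 - 1477996*(-1/1120750) = -2254402*1/219760 + 738998/560375 = -1127201/109880 + 738998/560375 = -110090832027/12314801000 ≈ -8.9397)
1/(3827934 + (4794129 + 2678370)*(H + 4496538)) = 1/(3827934 + (4794129 + 2678370)*(-110090832027/12314801000 + 4496538)) = 1/(3827934 + 7472499*(55373860568105973/12314801000)) = 1/(3827934 + 413781117721311315136527/12314801000) = 1/(413781164861556766270527/12314801000) = 12314801000/413781164861556766270527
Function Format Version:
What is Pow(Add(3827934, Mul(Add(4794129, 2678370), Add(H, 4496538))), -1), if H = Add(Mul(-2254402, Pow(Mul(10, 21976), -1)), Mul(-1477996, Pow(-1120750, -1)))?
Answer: Rational(12314801000, 413781164861556766270527) ≈ 2.9762e-14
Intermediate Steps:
H = Rational(-110090832027, 12314801000) (H = Add(Mul(-2254402, Pow(219760, -1)), Mul(-1477996, Rational(-1, 1120750))) = Add(Mul(-2254402, Rational(1, 219760)), Rational(738998, 560375)) = Add(Rational(-1127201, 109880), Rational(738998, 560375)) = Rational(-110090832027, 12314801000) ≈ -8.9397)
Pow(Add(3827934, Mul(Add(4794129, 2678370), Add(H, 4496538))), -1) = Pow(Add(3827934, Mul(Add(4794129, 2678370), Add(Rational(-110090832027, 12314801000), 4496538))), -1) = Pow(Add(3827934, Mul(7472499, Rational(55373860568105973, 12314801000))), -1) = Pow(Add(3827934, Rational(413781117721311315136527, 12314801000)), -1) = Pow(Rational(413781164861556766270527, 12314801000), -1) = Rational(12314801000, 413781164861556766270527)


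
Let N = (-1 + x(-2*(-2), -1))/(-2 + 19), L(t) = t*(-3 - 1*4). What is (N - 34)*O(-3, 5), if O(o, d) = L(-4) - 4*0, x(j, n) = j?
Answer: -16100/17 ≈ -947.06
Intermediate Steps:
L(t) = -7*t (L(t) = t*(-3 - 4) = t*(-7) = -7*t)
N = 3/17 (N = (-1 - 2*(-2))/(-2 + 19) = (-1 + 4)/17 = 3*(1/17) = 3/17 ≈ 0.17647)
O(o, d) = 28 (O(o, d) = -7*(-4) - 4*0 = 28 + 0 = 28)
(N - 34)*O(-3, 5) = (3/17 - 34)*28 = -575/17*28 = -16100/17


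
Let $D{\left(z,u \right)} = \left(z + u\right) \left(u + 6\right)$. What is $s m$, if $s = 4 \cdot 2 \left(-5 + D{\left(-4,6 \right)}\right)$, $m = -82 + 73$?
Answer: $-1368$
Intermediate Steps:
$D{\left(z,u \right)} = \left(6 + u\right) \left(u + z\right)$ ($D{\left(z,u \right)} = \left(u + z\right) \left(6 + u\right) = \left(6 + u\right) \left(u + z\right)$)
$m = -9$
$s = 152$ ($s = 4 \cdot 2 \left(-5 + \left(6^{2} + 6 \cdot 6 + 6 \left(-4\right) + 6 \left(-4\right)\right)\right) = 8 \left(-5 + \left(36 + 36 - 24 - 24\right)\right) = 8 \left(-5 + 24\right) = 8 \cdot 19 = 152$)
$s m = 152 \left(-9\right) = -1368$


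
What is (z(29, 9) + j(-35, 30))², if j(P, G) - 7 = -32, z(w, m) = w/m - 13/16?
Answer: 10582009/20736 ≈ 510.32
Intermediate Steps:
z(w, m) = -13/16 + w/m (z(w, m) = w/m - 13*1/16 = w/m - 13/16 = -13/16 + w/m)
j(P, G) = -25 (j(P, G) = 7 - 32 = -25)
(z(29, 9) + j(-35, 30))² = ((-13/16 + 29/9) - 25)² = (347/144 - 25)² = (-3253/144)² = 10582009/20736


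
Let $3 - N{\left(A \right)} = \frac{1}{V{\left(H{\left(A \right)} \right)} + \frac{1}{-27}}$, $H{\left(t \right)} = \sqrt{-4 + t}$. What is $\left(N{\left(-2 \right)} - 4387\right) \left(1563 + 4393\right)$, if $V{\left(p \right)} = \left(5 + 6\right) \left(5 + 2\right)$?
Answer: $- \frac{27129517462}{1039} \approx -2.6111 \cdot 10^{7}$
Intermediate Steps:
$V{\left(p \right)} = 77$ ($V{\left(p \right)} = 11 \cdot 7 = 77$)
$N{\left(A \right)} = \frac{6207}{2078}$ ($N{\left(A \right)} = 3 - \frac{1}{77 + \frac{1}{-27}} = 3 - \frac{1}{77 - \frac{1}{27}} = 3 - \frac{1}{\frac{2078}{27}} = 3 - \frac{27}{2078} = \frac{6207}{2078}$)
$\left(N{\left(-2 \right)} - 4387\right) \left(1563 + 4393\right) = \left(\frac{6207}{2078} - 4387\right) \left(1563 + 4393\right) = \left(- \frac{9109979}{2078}\right) 5956 = - \frac{27129517462}{1039}$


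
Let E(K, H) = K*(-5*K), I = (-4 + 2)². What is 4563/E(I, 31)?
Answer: -4563/80 ≈ -57.037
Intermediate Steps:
I = 4 (I = (-2)² = 4)
E(K, H) = -5*K²
4563/E(I, 31) = 4563/((-5*4²)) = 4563/((-5*16)) = 4563/(-80) = 4563*(-1/80) = -4563/80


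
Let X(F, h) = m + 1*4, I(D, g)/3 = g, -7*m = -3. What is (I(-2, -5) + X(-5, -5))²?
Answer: 5476/49 ≈ 111.76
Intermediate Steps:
m = 3/7 (m = -⅐*(-3) = 3/7 ≈ 0.42857)
I(D, g) = 3*g
X(F, h) = 31/7 (X(F, h) = 3/7 + 1*4 = 3/7 + 4 = 31/7)
(I(-2, -5) + X(-5, -5))² = (3*(-5) + 31/7)² = (-15 + 31/7)² = (-74/7)² = 5476/49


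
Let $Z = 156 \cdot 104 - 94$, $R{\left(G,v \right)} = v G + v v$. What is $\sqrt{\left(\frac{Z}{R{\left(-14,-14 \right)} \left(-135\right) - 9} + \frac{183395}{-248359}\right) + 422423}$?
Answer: $\frac{52 \sqrt{2999469637311326714803}}{4381797837} \approx 649.94$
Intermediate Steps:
$R{\left(G,v \right)} = v^{2} + G v$ ($R{\left(G,v \right)} = G v + v^{2} = v^{2} + G v$)
$Z = 16130$ ($Z = 16224 - 94 = 16130$)
$\sqrt{\left(\frac{Z}{R{\left(-14,-14 \right)} \left(-135\right) - 9} + \frac{183395}{-248359}\right) + 422423} = \sqrt{\left(\frac{16130}{- 14 \left(-14 - 14\right) \left(-135\right) - 9} + \frac{183395}{-248359}\right) + 422423} = \sqrt{\left(\frac{16130}{\left(-14\right) \left(-28\right) \left(-135\right) - 9} + 183395 \left(- \frac{1}{248359}\right)\right) + 422423} = \sqrt{\left(\frac{16130}{392 \left(-135\right) - 9} - \frac{183395}{248359}\right) + 422423} = \sqrt{\left(\frac{16130}{-52920 - 9} - \frac{183395}{248359}\right) + 422423} = \sqrt{\left(\frac{16130}{-52929} - \frac{183395}{248359}\right) + 422423} = \sqrt{\left(16130 \left(- \frac{1}{52929}\right) - \frac{183395}{248359}\right) + 422423} = \sqrt{\left(- \frac{16130}{52929} - \frac{183395}{248359}\right) + 422423} = \sqrt{- \frac{13712944625}{13145393511} + 422423} = \sqrt{\frac{5552902850152528}{13145393511}} = \frac{52 \sqrt{2999469637311326714803}}{4381797837}$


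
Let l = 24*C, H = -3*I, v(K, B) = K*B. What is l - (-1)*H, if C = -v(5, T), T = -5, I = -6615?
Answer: 20445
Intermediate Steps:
v(K, B) = B*K
H = 19845 (H = -3*(-6615) = 19845)
C = 25 (C = -(-5)*5 = -1*(-25) = 25)
l = 600 (l = 24*25 = 600)
l - (-1)*H = 600 - (-1)*19845 = 600 - 1*(-19845) = 600 + 19845 = 20445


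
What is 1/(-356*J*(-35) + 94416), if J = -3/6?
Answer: 1/88186 ≈ 1.1340e-5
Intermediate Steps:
J = -½ (J = -3*⅙ = -½ ≈ -0.50000)
1/(-356*J*(-35) + 94416) = 1/(-(-178)*(-35) + 94416) = 1/(-356*35/2 + 94416) = 1/(-6230 + 94416) = 1/88186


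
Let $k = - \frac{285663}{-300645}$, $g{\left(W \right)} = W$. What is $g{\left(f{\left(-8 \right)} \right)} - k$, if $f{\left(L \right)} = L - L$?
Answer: $- \frac{95221}{100215} \approx -0.95017$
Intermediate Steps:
$f{\left(L \right)} = 0$
$k = \frac{95221}{100215}$ ($k = \left(-285663\right) \left(- \frac{1}{300645}\right) = \frac{95221}{100215} \approx 0.95017$)
$g{\left(f{\left(-8 \right)} \right)} - k = 0 - \frac{95221}{100215} = - \frac{95221}{100215}$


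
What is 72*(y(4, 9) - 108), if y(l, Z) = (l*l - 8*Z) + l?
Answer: -11520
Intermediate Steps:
y(l, Z) = l + l² - 8*Z (y(l, Z) = (l² - 8*Z) + l = l + l² - 8*Z)
72*(y(4, 9) - 108) = 72*((4 + 4² - 8*9) - 108) = 72*((4 + 16 - 72) - 108) = 72*(-52 - 108) = 72*(-160) = -11520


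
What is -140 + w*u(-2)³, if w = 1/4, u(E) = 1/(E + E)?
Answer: -35841/256 ≈ -140.00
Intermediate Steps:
u(E) = 1/(2*E)
w = ¼ ≈ 0.25000
-140 + w*u(-2)³ = -140 + ((½)/(-2))³/4 = -140 + ((½)*(-½))³/4 = -140 + (-¼)³/4 = -140 + (¼)*(-1/64) = -140 - 1/256 = -35841/256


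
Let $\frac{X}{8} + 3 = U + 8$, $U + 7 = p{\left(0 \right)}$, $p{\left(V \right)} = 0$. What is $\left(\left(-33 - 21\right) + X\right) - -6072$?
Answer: $6002$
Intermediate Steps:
$U = -7$ ($U = -7 + 0 = -7$)
$X = -16$ ($X = -24 + 8 \left(-7 + 8\right) = -24 + 8 \cdot 1 = -24 + 8 = -16$)
$\left(\left(-33 - 21\right) + X\right) - -6072 = \left(\left(-33 - 21\right) - 16\right) - -6072 = \left(-54 - 16\right) + 6072 = -70 + 6072 = 6002$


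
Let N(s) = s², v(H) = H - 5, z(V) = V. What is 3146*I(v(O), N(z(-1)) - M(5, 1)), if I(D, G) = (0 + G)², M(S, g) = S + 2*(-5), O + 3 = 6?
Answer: 113256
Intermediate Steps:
O = 3 (O = -3 + 6 = 3)
v(H) = -5 + H
M(S, g) = -10 + S (M(S, g) = S - 10 = -10 + S)
I(D, G) = G²
3146*I(v(O), N(z(-1)) - M(5, 1)) = 3146*((-1)² - (-10 + 5))² = 3146*(1 - 1*(-5))² = 3146*(1 + 5)² = 3146*6² = 3146*36 = 113256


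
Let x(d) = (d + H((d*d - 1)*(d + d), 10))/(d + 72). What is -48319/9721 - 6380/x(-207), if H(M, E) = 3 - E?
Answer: -4191518783/1040147 ≈ -4029.7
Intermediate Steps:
x(d) = (-7 + d)/(72 + d) (x(d) = (d + (3 - 1*10))/(d + 72) = (d + (3 - 10))/(72 + d) = (d - 7)/(72 + d) = (-7 + d)/(72 + d))
-48319/9721 - 6380/x(-207) = -48319/9721 - 6380*(72 - 207)/(-7 - 207) = -48319*1/9721 - 6380/(-214/(-135)) = -48319/9721 - 6380/((-1/135*(-214))) = -48319/9721 - 6380/214/135 = -48319/9721 - 6380*135/214 = -48319/9721 - 430650/107 = -4191518783/1040147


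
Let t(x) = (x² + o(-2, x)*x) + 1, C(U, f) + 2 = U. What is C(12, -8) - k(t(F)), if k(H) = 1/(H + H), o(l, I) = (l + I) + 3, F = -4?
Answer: 579/58 ≈ 9.9828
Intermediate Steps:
C(U, f) = -2 + U
o(l, I) = 3 + I + l (o(l, I) = (I + l) + 3 = 3 + I + l)
t(x) = 1 + x² + x*(1 + x) (t(x) = (x² + (3 + x - 2)*x) + 1 = (x² + (1 + x)*x) + 1 = (x² + x*(1 + x)) + 1 = 1 + x² + x*(1 + x))
k(H) = 1/(2*H)
C(12, -8) - k(t(F)) = (-2 + 12) - 1/(2*(1 - 4 + 2*(-4)²)) = 10 - 1/(2*(1 - 4 + 2*16)) = 10 - 1/(2*(1 - 4 + 32)) = 10 - 1/(2*29) = 10 - 1*1/58 = 10 - 1/58 = 579/58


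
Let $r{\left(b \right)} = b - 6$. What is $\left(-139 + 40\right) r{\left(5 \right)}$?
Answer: $99$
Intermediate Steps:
$r{\left(b \right)} = -6 + b$ ($r{\left(b \right)} = b - 6 = -6 + b$)
$\left(-139 + 40\right) r{\left(5 \right)} = \left(-139 + 40\right) \left(-6 + 5\right) = \left(-99\right) \left(-1\right) = 99$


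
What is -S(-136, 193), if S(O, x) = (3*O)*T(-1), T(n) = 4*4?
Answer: 6528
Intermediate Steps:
T(n) = 16
S(O, x) = 48*O (S(O, x) = (3*O)*16 = 48*O)
-S(-136, 193) = -48*(-136) = -1*(-6528) = 6528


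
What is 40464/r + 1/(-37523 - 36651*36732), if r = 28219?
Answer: 110246570238533/76884340805592 ≈ 1.4339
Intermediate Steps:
40464/r + 1/(-37523 - 36651*36732) = 40464/28219 + 1/(-37523 - 36651*36732) = 40464*(1/28219) + (1/36732)/(-74174) = 40464/28219 - 1/74174*1/36732 = 40464/28219 - 1/2724559368 = 110246570238533/76884340805592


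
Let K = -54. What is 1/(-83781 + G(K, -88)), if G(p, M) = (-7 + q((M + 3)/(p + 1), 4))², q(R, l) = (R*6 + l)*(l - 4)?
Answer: -1/83732 ≈ -1.1943e-5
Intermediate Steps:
q(R, l) = (-4 + l)*(l + 6*R) (q(R, l) = (6*R + l)*(-4 + l) = (l + 6*R)*(-4 + l) = (-4 + l)*(l + 6*R))
G(p, M) = 49 (G(p, M) = (-7 + (4² - 24*(M + 3)/(p + 1) - 4*4 + 6*((M + 3)/(p + 1))*4))² = (-7 + (16 - 24*(3 + M)/(1 + p) - 16 + 6*((3 + M)/(1 + p))*4))² = (-7 + (16 - 24*(3 + M)/(1 + p) - 16 + 24*(3 + M)/(1 + p)))² = (-7 + 0)² = (-7)² = 49)
1/(-83781 + G(K, -88)) = 1/(-83781 + 49) = 1/(-83732) = -1/83732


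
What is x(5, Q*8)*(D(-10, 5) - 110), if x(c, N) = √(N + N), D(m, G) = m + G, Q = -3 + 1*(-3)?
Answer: -460*I*√6 ≈ -1126.8*I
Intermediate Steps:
Q = -6 (Q = -3 - 3 = -6)
D(m, G) = G + m
x(c, N) = √2*√N (x(c, N) = √(2*N) = √2*√N)
x(5, Q*8)*(D(-10, 5) - 110) = (√2*√(-6*8))*((5 - 10) - 110) = (√2*√(-48))*(-5 - 110) = (√2*(4*I*√3))*(-115) = (4*I*√6)*(-115) = -460*I*√6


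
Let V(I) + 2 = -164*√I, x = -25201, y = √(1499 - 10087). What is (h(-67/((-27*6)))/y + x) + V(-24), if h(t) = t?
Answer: -25203 - 328*I*√6 - 67*I*√2147/695628 ≈ -25203.0 - 803.44*I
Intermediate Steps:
y = 2*I*√2147 (y = √(-8588) = 2*I*√2147 ≈ 92.672*I)
V(I) = -2 - 164*√I
(h(-67/((-27*6)))/y + x) + V(-24) = ((-67/((-27*6)))/((2*I*√2147)) - 25201) + (-2 - 328*I*√6) = ((-67/(-162))*(-I*√2147/4294) - 25201) + (-2 - 328*I*√6) = ((-67*(-1/162))*(-I*√2147/4294) - 25201) + (-2 - 328*I*√6) = (67*(-I*√2147/4294)/162 - 25201) + (-2 - 328*I*√6) = (-67*I*√2147/695628 - 25201) + (-2 - 328*I*√6) = (-25201 - 67*I*√2147/695628) + (-2 - 328*I*√6) = -25203 - 328*I*√6 - 67*I*√2147/695628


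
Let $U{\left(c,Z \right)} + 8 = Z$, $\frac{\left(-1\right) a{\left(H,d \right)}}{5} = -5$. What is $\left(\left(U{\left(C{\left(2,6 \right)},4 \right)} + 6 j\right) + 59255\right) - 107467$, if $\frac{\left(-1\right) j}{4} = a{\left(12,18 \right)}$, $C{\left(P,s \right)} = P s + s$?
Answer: $-48816$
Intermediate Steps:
$C{\left(P,s \right)} = s + P s$
$a{\left(H,d \right)} = 25$ ($a{\left(H,d \right)} = \left(-5\right) \left(-5\right) = 25$)
$U{\left(c,Z \right)} = -8 + Z$
$j = -100$ ($j = \left(-4\right) 25 = -100$)
$\left(\left(U{\left(C{\left(2,6 \right)},4 \right)} + 6 j\right) + 59255\right) - 107467 = \left(\left(\left(-8 + 4\right) + 6 \left(-100\right)\right) + 59255\right) - 107467 = \left(\left(-4 - 600\right) + 59255\right) - 107467 = \left(-604 + 59255\right) - 107467 = 58651 - 107467 = -48816$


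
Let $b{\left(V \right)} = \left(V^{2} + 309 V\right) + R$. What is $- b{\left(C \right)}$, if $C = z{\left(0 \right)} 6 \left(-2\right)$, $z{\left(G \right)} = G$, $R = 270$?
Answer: $-270$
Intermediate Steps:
$C = 0$ ($C = 0 \cdot 6 \left(-2\right) = 0 \left(-12\right) = 0$)
$b{\left(V \right)} = 270 + V^{2} + 309 V$ ($b{\left(V \right)} = \left(V^{2} + 309 V\right) + 270 = 270 + V^{2} + 309 V$)
$- b{\left(C \right)} = - (270 + 0^{2} + 309 \cdot 0) = - (270 + 0 + 0) = \left(-1\right) 270 = -270$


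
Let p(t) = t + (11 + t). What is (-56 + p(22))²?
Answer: 1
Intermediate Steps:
p(t) = 11 + 2*t
(-56 + p(22))² = (-56 + (11 + 2*22))² = (-56 + (11 + 44))² = (-56 + 55)² = (-1)² = 1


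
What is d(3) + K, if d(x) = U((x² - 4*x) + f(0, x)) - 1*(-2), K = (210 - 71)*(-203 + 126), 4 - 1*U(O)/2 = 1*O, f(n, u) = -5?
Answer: -10677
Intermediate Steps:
U(O) = 8 - 2*O
K = -10703 (K = 139*(-77) = -10703)
d(x) = 20 - 2*x² + 8*x (d(x) = (8 - 2*((x² - 4*x) - 5)) - 1*(-2) = (8 - 2*(-5 + x² - 4*x)) + 2 = (8 + (10 - 2*x² + 8*x)) + 2 = (18 - 2*x² + 8*x) + 2 = 20 - 2*x² + 8*x)
d(3) + K = (20 - 2*3² + 8*3) - 10703 = (20 - 2*9 + 24) - 10703 = (20 - 18 + 24) - 10703 = 26 - 10703 = -10677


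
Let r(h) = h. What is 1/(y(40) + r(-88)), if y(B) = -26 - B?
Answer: -1/154 ≈ -0.0064935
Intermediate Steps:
1/(y(40) + r(-88)) = 1/((-26 - 1*40) - 88) = 1/((-26 - 40) - 88) = 1/(-66 - 88) = 1/(-154) = -1/154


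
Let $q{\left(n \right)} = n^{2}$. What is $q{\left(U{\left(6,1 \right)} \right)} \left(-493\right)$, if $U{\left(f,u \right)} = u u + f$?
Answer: $-24157$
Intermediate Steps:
$U{\left(f,u \right)} = f + u^{2}$ ($U{\left(f,u \right)} = u^{2} + f = f + u^{2}$)
$q{\left(U{\left(6,1 \right)} \right)} \left(-493\right) = \left(6 + 1^{2}\right)^{2} \left(-493\right) = \left(6 + 1\right)^{2} \left(-493\right) = 7^{2} \left(-493\right) = 49 \left(-493\right) = -24157$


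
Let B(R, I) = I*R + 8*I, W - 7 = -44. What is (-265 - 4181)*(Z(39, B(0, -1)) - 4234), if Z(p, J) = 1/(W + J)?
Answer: 94122314/5 ≈ 1.8824e+7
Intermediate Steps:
W = -37 (W = 7 - 44 = -37)
B(R, I) = 8*I + I*R
Z(p, J) = 1/(-37 + J)
(-265 - 4181)*(Z(39, B(0, -1)) - 4234) = (-265 - 4181)*(1/(-37 - (8 + 0)) - 4234) = -4446*(1/(-37 - 1*8) - 4234) = -4446*(1/(-37 - 8) - 4234) = -4446*(1/(-45) - 4234) = -4446*(-1/45 - 4234) = -4446*(-190531/45) = 94122314/5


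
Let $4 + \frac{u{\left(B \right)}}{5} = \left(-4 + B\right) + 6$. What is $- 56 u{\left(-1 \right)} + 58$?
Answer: $898$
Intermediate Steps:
$u{\left(B \right)} = -10 + 5 B$ ($u{\left(B \right)} = -20 + 5 \left(\left(-4 + B\right) + 6\right) = -20 + 5 \left(2 + B\right) = -20 + \left(10 + 5 B\right) = -10 + 5 B$)
$- 56 u{\left(-1 \right)} + 58 = - 56 \left(-10 + 5 \left(-1\right)\right) + 58 = - 56 \left(-10 - 5\right) + 58 = \left(-56\right) \left(-15\right) + 58 = 840 + 58 = 898$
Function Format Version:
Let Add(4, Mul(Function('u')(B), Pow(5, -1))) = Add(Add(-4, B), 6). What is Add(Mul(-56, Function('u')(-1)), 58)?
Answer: 898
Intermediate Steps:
Function('u')(B) = Add(-10, Mul(5, B)) (Function('u')(B) = Add(-20, Mul(5, Add(Add(-4, B), 6))) = Add(-20, Mul(5, Add(2, B))) = Add(-20, Add(10, Mul(5, B))) = Add(-10, Mul(5, B)))
Add(Mul(-56, Function('u')(-1)), 58) = Add(Mul(-56, Add(-10, Mul(5, -1))), 58) = Add(Mul(-56, Add(-10, -5)), 58) = Add(Mul(-56, -15), 58) = Add(840, 58) = 898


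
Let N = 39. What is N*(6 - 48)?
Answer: -1638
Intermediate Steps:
N*(6 - 48) = 39*(6 - 48) = 39*(-42) = -1638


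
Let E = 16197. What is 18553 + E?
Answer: 34750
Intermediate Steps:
18553 + E = 18553 + 16197 = 34750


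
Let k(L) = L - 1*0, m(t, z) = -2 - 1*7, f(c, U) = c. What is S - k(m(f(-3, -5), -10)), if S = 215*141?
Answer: 30324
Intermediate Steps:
m(t, z) = -9 (m(t, z) = -2 - 7 = -9)
k(L) = L (k(L) = L + 0 = L)
S = 30315
S - k(m(f(-3, -5), -10)) = 30315 - 1*(-9) = 30315 + 9 = 30324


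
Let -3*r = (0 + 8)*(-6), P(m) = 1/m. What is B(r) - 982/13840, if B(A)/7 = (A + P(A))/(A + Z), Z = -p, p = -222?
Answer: 188917/470560 ≈ 0.40147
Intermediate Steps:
Z = 222 (Z = -1*(-222) = 222)
r = 16 (r = -(0 + 8)*(-6)/3 = -8*(-6)/3 = -⅓*(-48) = 16)
B(A) = 7*(A + 1/A)/(222 + A) (B(A) = 7*((A + 1/A)/(A + 222)) = 7*((A + 1/A)/(222 + A)) = 7*(A + 1/A)/(222 + A))
B(r) - 982/13840 = 7*(1 + 16²)/(16*(222 + 16)) - 982/13840 = 7*(1/16)*(1 + 256)/238 - 982*1/13840 = 7*(1/16)*(1/238)*257 - 491/6920 = 257/544 - 491/6920 = 188917/470560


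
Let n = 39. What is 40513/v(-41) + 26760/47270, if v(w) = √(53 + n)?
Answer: 2676/4727 + 40513*√23/46 ≈ 4224.3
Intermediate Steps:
v(w) = 2*√23 (v(w) = √(53 + 39) = √92 = 2*√23)
40513/v(-41) + 26760/47270 = 40513/((2*√23)) + 26760/47270 = 40513*(√23/46) + 26760*(1/47270) = 40513*√23/46 + 2676/4727 = 2676/4727 + 40513*√23/46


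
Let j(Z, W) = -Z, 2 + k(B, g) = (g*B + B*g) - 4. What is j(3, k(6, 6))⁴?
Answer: 81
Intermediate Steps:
k(B, g) = -6 + 2*B*g (k(B, g) = -2 + ((g*B + B*g) - 4) = -2 + ((B*g + B*g) - 4) = -2 + (2*B*g - 4) = -2 + (-4 + 2*B*g) = -6 + 2*B*g)
j(3, k(6, 6))⁴ = (-1*3)⁴ = (-3)⁴ = 81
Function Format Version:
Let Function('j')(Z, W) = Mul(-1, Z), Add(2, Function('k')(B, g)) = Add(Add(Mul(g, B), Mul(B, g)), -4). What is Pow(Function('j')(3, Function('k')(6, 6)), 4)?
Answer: 81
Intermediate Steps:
Function('k')(B, g) = Add(-6, Mul(2, B, g)) (Function('k')(B, g) = Add(-2, Add(Add(Mul(g, B), Mul(B, g)), -4)) = Add(-2, Add(Add(Mul(B, g), Mul(B, g)), -4)) = Add(-2, Add(Mul(2, B, g), -4)) = Add(-2, Add(-4, Mul(2, B, g))) = Add(-6, Mul(2, B, g)))
Pow(Function('j')(3, Function('k')(6, 6)), 4) = Pow(Mul(-1, 3), 4) = Pow(-3, 4) = 81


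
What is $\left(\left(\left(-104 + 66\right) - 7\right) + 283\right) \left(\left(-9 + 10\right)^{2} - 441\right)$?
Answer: $-104720$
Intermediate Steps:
$\left(\left(\left(-104 + 66\right) - 7\right) + 283\right) \left(\left(-9 + 10\right)^{2} - 441\right) = \left(\left(-38 - 7\right) + 283\right) \left(1^{2} - 441\right) = \left(-45 + 283\right) \left(1 - 441\right) = 238 \left(-440\right) = -104720$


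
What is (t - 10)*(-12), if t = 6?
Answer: 48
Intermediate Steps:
(t - 10)*(-12) = (6 - 10)*(-12) = -4*(-12) = 48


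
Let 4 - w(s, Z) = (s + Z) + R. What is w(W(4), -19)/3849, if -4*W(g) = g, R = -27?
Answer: 17/1283 ≈ 0.013250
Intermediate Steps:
W(g) = -g/4
w(s, Z) = 31 - Z - s (w(s, Z) = 4 - ((s + Z) - 27) = 4 - ((Z + s) - 27) = 4 - (-27 + Z + s) = 4 + (27 - Z - s) = 31 - Z - s)
w(W(4), -19)/3849 = (31 - 1*(-19) - (-1)*4/4)/3849 = (31 + 19 - 1*(-1))*(1/3849) = (31 + 19 + 1)*(1/3849) = 51*(1/3849) = 17/1283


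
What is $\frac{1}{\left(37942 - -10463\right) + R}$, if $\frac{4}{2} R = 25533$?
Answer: $\frac{2}{122343} \approx 1.6347 \cdot 10^{-5}$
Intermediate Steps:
$R = \frac{25533}{2}$ ($R = \frac{1}{2} \cdot 25533 = \frac{25533}{2} \approx 12767.0$)
$\frac{1}{\left(37942 - -10463\right) + R} = \frac{1}{\left(37942 - -10463\right) + \frac{25533}{2}} = \frac{1}{\left(37942 + 10463\right) + \frac{25533}{2}} = \frac{1}{48405 + \frac{25533}{2}} = \frac{1}{\frac{122343}{2}} = \frac{2}{122343}$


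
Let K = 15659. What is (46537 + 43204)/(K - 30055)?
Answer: -89741/14396 ≈ -6.2337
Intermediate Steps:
(46537 + 43204)/(K - 30055) = (46537 + 43204)/(15659 - 30055) = 89741/(-14396) = 89741*(-1/14396) = -89741/14396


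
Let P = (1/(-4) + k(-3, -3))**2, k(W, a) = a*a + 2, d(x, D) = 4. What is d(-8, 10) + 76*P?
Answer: 35147/4 ≈ 8786.8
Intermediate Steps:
k(W, a) = 2 + a**2 (k(W, a) = a**2 + 2 = 2 + a**2)
P = 1849/16 (P = (1/(-4) + (2 + (-3)**2))**2 = (-1/4 + (2 + 9))**2 = (-1/4 + 11)**2 = (43/4)**2 = 1849/16 ≈ 115.56)
d(-8, 10) + 76*P = 4 + 76*(1849/16) = 4 + 35131/4 = 35147/4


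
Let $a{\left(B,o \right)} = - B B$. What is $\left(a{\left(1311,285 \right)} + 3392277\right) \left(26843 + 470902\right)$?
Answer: $833004131220$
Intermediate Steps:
$a{\left(B,o \right)} = - B^{2}$
$\left(a{\left(1311,285 \right)} + 3392277\right) \left(26843 + 470902\right) = \left(- 1311^{2} + 3392277\right) \left(26843 + 470902\right) = \left(\left(-1\right) 1718721 + 3392277\right) 497745 = \left(-1718721 + 3392277\right) 497745 = 1673556 \cdot 497745 = 833004131220$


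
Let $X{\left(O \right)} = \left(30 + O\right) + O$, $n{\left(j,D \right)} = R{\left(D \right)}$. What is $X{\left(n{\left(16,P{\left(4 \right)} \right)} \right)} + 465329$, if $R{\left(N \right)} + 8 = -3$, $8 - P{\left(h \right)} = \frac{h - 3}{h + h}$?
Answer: $465337$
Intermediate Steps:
$P{\left(h \right)} = 8 - \frac{-3 + h}{2 h}$ ($P{\left(h \right)} = 8 - \frac{h - 3}{h + h} = 8 - \frac{-3 + h}{2 h}$)
$R{\left(N \right)} = -11$ ($R{\left(N \right)} = -8 - 3 = -11$)
$n{\left(j,D \right)} = -11$
$X{\left(O \right)} = 30 + 2 O$
$X{\left(n{\left(16,P{\left(4 \right)} \right)} \right)} + 465329 = \left(30 + 2 \left(-11\right)\right) + 465329 = \left(30 - 22\right) + 465329 = 8 + 465329 = 465337$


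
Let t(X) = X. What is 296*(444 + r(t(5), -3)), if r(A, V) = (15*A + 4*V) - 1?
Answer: 149776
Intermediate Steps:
r(A, V) = -1 + 4*V + 15*A (r(A, V) = (4*V + 15*A) - 1 = -1 + 4*V + 15*A)
296*(444 + r(t(5), -3)) = 296*(444 + (-1 + 4*(-3) + 15*5)) = 296*(444 + (-1 - 12 + 75)) = 296*(444 + 62) = 296*506 = 149776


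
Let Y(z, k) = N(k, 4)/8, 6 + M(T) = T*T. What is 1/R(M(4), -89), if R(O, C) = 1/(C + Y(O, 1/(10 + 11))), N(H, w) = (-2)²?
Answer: -177/2 ≈ -88.500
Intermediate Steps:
M(T) = -6 + T² (M(T) = -6 + T*T = -6 + T²)
N(H, w) = 4
Y(z, k) = ½ (Y(z, k) = 4/8 = 4*(⅛) = ½)
R(O, C) = 1/(½ + C) (R(O, C) = 1/(C + ½) = 1/(½ + C))
1/R(M(4), -89) = 1/(2/(1 + 2*(-89))) = 1/(2/(1 - 178)) = 1/(2/(-177)) = 1/(2*(-1/177)) = 1/(-2/177) = -177/2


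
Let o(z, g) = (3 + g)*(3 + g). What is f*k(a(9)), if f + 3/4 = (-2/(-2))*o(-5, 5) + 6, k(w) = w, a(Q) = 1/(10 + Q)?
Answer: 277/76 ≈ 3.6447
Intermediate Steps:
o(z, g) = (3 + g)**2
f = 277/4 (f = -3/4 + ((-2/(-2))*(3 + 5)**2 + 6) = -3/4 + (-2*(-1/2)*8**2 + 6) = -3/4 + (1*64 + 6) = -3/4 + (64 + 6) = -3/4 + 70 = 277/4 ≈ 69.250)
f*k(a(9)) = 277/(4*(10 + 9)) = (277/4)/19 = (277/4)*(1/19) = 277/76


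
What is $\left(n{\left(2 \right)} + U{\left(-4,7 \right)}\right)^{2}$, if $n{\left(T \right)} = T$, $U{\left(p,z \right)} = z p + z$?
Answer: $361$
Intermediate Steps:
$U{\left(p,z \right)} = z + p z$ ($U{\left(p,z \right)} = p z + z = z + p z$)
$\left(n{\left(2 \right)} + U{\left(-4,7 \right)}\right)^{2} = \left(2 + 7 \left(1 - 4\right)\right)^{2} = \left(2 + 7 \left(-3\right)\right)^{2} = \left(2 - 21\right)^{2} = \left(-19\right)^{2} = 361$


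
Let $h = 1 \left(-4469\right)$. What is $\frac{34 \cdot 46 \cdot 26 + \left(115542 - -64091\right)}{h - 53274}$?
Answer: $- \frac{31471}{8249} \approx -3.8151$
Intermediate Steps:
$h = -4469$
$\frac{34 \cdot 46 \cdot 26 + \left(115542 - -64091\right)}{h - 53274} = \frac{34 \cdot 46 \cdot 26 + \left(115542 - -64091\right)}{-4469 - 53274} = \frac{1564 \cdot 26 + \left(115542 + 64091\right)}{-57743} = \left(40664 + 179633\right) \left(- \frac{1}{57743}\right) = 220297 \left(- \frac{1}{57743}\right) = - \frac{31471}{8249}$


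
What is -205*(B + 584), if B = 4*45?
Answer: -156620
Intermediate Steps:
B = 180
-205*(B + 584) = -205*(180 + 584) = -205*764 = -156620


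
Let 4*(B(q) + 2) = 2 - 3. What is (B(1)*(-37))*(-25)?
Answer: -8325/4 ≈ -2081.3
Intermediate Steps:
B(q) = -9/4 (B(q) = -2 + (2 - 3)/4 = -2 + (¼)*(-1) = -2 - ¼ = -9/4)
(B(1)*(-37))*(-25) = -9/4*(-37)*(-25) = (333/4)*(-25) = -8325/4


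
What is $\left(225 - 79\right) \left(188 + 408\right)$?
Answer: $87016$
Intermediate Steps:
$\left(225 - 79\right) \left(188 + 408\right) = 146 \cdot 596 = 87016$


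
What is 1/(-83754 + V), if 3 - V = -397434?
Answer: 1/313683 ≈ 3.1879e-6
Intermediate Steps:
V = 397437 (V = 3 - 1*(-397434) = 3 + 397434 = 397437)
1/(-83754 + V) = 1/(-83754 + 397437) = 1/313683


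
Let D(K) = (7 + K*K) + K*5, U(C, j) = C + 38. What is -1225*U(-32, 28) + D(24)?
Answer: -6647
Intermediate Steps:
U(C, j) = 38 + C
D(K) = 7 + K² + 5*K (D(K) = (7 + K²) + 5*K = 7 + K² + 5*K)
-1225*U(-32, 28) + D(24) = -1225*(38 - 32) + (7 + 24² + 5*24) = -1225*6 + (7 + 576 + 120) = -7350 + 703 = -6647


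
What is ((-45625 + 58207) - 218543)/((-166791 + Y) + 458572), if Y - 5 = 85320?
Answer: -205961/377106 ≈ -0.54616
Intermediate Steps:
Y = 85325 (Y = 5 + 85320 = 85325)
((-45625 + 58207) - 218543)/((-166791 + Y) + 458572) = ((-45625 + 58207) - 218543)/((-166791 + 85325) + 458572) = (12582 - 218543)/(-81466 + 458572) = -205961/377106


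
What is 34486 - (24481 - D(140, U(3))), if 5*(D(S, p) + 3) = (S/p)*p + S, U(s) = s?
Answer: 10058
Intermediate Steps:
D(S, p) = -3 + 2*S/5 (D(S, p) = -3 + ((S/p)*p + S)/5 = -3 + (S + S)/5 = -3 + (2*S)/5 = -3 + 2*S/5)
34486 - (24481 - D(140, U(3))) = 34486 - (24481 - (-3 + (⅖)*140)) = 34486 - (24481 - (-3 + 56)) = 34486 - (24481 - 1*53) = 34486 - (24481 - 53) = 34486 - 1*24428 = 34486 - 24428 = 10058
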